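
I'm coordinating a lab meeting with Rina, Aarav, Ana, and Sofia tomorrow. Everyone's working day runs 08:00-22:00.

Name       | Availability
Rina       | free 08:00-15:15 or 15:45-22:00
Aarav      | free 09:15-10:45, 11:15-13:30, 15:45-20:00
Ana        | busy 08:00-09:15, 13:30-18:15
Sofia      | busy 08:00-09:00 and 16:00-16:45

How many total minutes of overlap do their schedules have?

330

Rina free: 08:00-15:15, 15:45-22:00.
Aarav free: 09:15-10:45, 11:15-13:30, 15:45-20:00.
Ana free: 09:15-13:30, 18:15-22:00 (invert busy blocks within the working day).
Sofia free: 09:00-16:00, 16:45-22:00 (invert busy blocks within the working day).
Rina ∩ Aarav: 09:15-10:45, 11:15-13:30, 15:45-20:00.
Rina ∩ Aarav ∩ Ana: 09:15-10:45, 11:15-13:30, 18:15-20:00.
Rina ∩ Aarav ∩ Ana ∩ Sofia: 09:15-10:45, 11:15-13:30, 18:15-20:00.
So the common availability across everyone is 09:15-10:45, 11:15-13:30, 18:15-20:00.
Summing the common windows: 90 + 135 + 105 = 330 minutes.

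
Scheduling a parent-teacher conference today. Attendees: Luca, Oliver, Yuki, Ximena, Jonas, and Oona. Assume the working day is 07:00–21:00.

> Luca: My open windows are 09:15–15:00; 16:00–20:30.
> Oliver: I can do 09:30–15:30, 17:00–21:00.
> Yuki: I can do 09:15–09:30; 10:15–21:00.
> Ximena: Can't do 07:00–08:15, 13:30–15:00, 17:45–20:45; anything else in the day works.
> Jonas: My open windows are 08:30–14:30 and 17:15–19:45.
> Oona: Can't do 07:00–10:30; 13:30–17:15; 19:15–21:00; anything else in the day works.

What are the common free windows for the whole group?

10:30-13:30, 17:15-17:45

Luca free: 09:15-15:00, 16:00-20:30.
Oliver free: 09:30-15:30, 17:00-21:00.
Yuki free: 09:15-09:30, 10:15-21:00.
Ximena free: 08:15-13:30, 15:00-17:45, 20:45-21:00 (invert busy blocks within the working day).
Jonas free: 08:30-14:30, 17:15-19:45.
Oona free: 10:30-13:30, 17:15-19:15 (invert busy blocks within the working day).
Luca ∩ Oliver: 09:30-15:00, 17:00-20:30.
Luca ∩ Oliver ∩ Yuki: 10:15-15:00, 17:00-20:30.
Luca ∩ Oliver ∩ Yuki ∩ Ximena: 10:15-13:30, 17:00-17:45.
Luca ∩ Oliver ∩ Yuki ∩ Ximena ∩ Jonas: 10:15-13:30, 17:15-17:45.
Luca ∩ Oliver ∩ Yuki ∩ Ximena ∩ Jonas ∩ Oona: 10:30-13:30, 17:15-17:45.
So the common availability across everyone is 10:30-13:30, 17:15-17:45.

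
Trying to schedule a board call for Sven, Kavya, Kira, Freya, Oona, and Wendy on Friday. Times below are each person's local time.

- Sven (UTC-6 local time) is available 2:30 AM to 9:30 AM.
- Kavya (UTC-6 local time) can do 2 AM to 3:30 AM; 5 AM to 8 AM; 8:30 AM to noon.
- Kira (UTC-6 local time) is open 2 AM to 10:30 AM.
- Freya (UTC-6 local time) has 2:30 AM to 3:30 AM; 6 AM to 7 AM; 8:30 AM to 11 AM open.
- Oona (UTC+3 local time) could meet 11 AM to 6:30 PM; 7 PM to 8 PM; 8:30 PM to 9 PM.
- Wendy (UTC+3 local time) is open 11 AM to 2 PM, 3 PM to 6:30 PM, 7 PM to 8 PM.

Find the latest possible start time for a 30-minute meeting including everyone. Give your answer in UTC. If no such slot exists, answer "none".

15:00

Sven in UTC: 08:30-15:30 (add 6h to convert from UTC-6).
Kavya in UTC: 08:00-09:30, 11:00-14:00, 14:30-18:00 (add 6h to convert from UTC-6).
Kira in UTC: 08:00-16:30 (add 6h to convert from UTC-6).
Freya in UTC: 08:30-09:30, 12:00-13:00, 14:30-17:00 (add 6h to convert from UTC-6).
Oona in UTC: 08:00-15:30, 16:00-17:00, 17:30-18:00 (subtract 3h to convert from UTC+3).
Wendy in UTC: 08:00-11:00, 12:00-15:30, 16:00-17:00 (subtract 3h to convert from UTC+3).
Sven ∩ Kavya: 08:30-09:30, 11:00-14:00, 14:30-15:30.
Sven ∩ Kavya ∩ Kira: 08:30-09:30, 11:00-14:00, 14:30-15:30.
Sven ∩ Kavya ∩ Kira ∩ Freya: 08:30-09:30, 12:00-13:00, 14:30-15:30.
Sven ∩ Kavya ∩ Kira ∩ Freya ∩ Oona: 08:30-09:30, 12:00-13:00, 14:30-15:30.
Sven ∩ Kavya ∩ Kira ∩ Freya ∩ Oona ∩ Wendy: 08:30-09:30, 12:00-13:00, 14:30-15:30.
The last common window of at least 30 minutes is 14:30-15:30; a 30-minute meeting can start as late as 15:00 and still end by 15:30.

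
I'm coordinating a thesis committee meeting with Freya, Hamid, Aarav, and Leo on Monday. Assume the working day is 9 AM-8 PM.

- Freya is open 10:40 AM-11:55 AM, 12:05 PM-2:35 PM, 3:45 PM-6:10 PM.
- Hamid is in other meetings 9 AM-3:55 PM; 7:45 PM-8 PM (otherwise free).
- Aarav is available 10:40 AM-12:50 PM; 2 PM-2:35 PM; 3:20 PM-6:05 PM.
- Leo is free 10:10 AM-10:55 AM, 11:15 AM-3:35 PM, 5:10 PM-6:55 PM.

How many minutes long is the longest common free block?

55

Freya free: 10:40-11:55, 12:05-14:35, 15:45-18:10.
Hamid free: 15:55-19:45 (invert busy blocks within the working day).
Aarav free: 10:40-12:50, 14:00-14:35, 15:20-18:05.
Leo free: 10:10-10:55, 11:15-15:35, 17:10-18:55.
Freya ∩ Hamid: 15:55-18:10.
Freya ∩ Hamid ∩ Aarav: 15:55-18:05.
Freya ∩ Hamid ∩ Aarav ∩ Leo: 17:10-18:05.
The longest is 17:10-18:05 at 55 minutes.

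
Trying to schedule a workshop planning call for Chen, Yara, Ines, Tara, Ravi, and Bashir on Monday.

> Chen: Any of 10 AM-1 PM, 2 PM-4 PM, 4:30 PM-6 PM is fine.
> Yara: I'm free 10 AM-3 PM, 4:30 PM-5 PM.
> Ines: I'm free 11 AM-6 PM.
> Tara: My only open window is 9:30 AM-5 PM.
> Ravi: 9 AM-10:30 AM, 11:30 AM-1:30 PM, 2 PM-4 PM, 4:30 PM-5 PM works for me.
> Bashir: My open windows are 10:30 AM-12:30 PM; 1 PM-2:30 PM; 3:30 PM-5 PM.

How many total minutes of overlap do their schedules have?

120

Chen ∩ Yara: 10:00-13:00, 14:00-15:00, 16:30-17:00.
Chen ∩ Yara ∩ Ines: 11:00-13:00, 14:00-15:00, 16:30-17:00.
Chen ∩ Yara ∩ Ines ∩ Tara: 11:00-13:00, 14:00-15:00, 16:30-17:00.
Chen ∩ Yara ∩ Ines ∩ Tara ∩ Ravi: 11:30-13:00, 14:00-15:00, 16:30-17:00.
Chen ∩ Yara ∩ Ines ∩ Tara ∩ Ravi ∩ Bashir: 11:30-12:30, 14:00-14:30, 16:30-17:00.
Summing the common windows: 60 + 30 + 30 = 120 minutes.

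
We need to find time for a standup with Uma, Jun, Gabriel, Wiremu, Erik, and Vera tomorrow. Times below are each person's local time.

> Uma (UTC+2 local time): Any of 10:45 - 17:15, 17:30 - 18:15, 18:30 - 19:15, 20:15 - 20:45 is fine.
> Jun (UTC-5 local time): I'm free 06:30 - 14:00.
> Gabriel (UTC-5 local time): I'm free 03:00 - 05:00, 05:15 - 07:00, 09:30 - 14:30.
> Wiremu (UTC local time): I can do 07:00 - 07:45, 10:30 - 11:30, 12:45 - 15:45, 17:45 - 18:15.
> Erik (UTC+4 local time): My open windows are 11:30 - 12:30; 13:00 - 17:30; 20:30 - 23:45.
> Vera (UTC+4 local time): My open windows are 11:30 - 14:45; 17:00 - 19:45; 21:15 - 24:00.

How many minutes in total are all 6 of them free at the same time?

0

Uma in UTC: 08:45-15:15, 15:30-16:15, 16:30-17:15, 18:15-18:45 (subtract 2h to convert from UTC+2).
Jun in UTC: 11:30-19:00 (add 5h to convert from UTC-5).
Gabriel in UTC: 08:00-10:00, 10:15-12:00, 14:30-19:30 (add 5h to convert from UTC-5).
Wiremu in UTC: 07:00-07:45, 10:30-11:30, 12:45-15:45, 17:45-18:15.
Erik in UTC: 07:30-08:30, 09:00-13:30, 16:30-19:45 (subtract 4h to convert from UTC+4).
Vera in UTC: 07:30-10:45, 13:00-15:45, 17:15-20:00 (subtract 4h to convert from UTC+4).
Uma ∩ Jun: 11:30-15:15, 15:30-16:15, 16:30-17:15, 18:15-18:45.
Uma ∩ Jun ∩ Gabriel: 11:30-12:00, 14:30-15:15, 15:30-16:15, 16:30-17:15, 18:15-18:45.
Uma ∩ Jun ∩ Gabriel ∩ Wiremu: 14:30-15:15, 15:30-15:45.
Uma ∩ Jun ∩ Gabriel ∩ Wiremu ∩ Erik: ∅.
Uma ∩ Jun ∩ Gabriel ∩ Wiremu ∩ Erik ∩ Vera: ∅.
There is no time when everyone is free.
There is no common window, so the total is 0 minutes.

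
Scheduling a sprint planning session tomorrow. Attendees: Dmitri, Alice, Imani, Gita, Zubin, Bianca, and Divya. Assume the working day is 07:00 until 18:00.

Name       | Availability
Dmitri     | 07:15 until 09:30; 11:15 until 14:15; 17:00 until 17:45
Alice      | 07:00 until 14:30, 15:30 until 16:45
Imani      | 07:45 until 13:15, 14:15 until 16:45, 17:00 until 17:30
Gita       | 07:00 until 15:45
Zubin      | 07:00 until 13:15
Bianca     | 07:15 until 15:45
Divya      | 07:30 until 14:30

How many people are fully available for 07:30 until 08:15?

Dmitri, Alice, Gita, Zubin, Bianca, and Divya can make the full 07:30-08:15 slot — that's 6.

6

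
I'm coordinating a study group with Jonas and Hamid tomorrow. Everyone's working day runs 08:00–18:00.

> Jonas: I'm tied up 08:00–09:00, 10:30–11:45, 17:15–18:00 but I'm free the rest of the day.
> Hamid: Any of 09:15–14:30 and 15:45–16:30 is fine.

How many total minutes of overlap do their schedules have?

285

Jonas free: 09:00-10:30, 11:45-17:15 (invert busy blocks within the working day).
Hamid free: 09:15-14:30, 15:45-16:30.
Jonas ∩ Hamid: 09:15-10:30, 11:45-14:30, 15:45-16:30.
Summing the common windows: 75 + 165 + 45 = 285 minutes.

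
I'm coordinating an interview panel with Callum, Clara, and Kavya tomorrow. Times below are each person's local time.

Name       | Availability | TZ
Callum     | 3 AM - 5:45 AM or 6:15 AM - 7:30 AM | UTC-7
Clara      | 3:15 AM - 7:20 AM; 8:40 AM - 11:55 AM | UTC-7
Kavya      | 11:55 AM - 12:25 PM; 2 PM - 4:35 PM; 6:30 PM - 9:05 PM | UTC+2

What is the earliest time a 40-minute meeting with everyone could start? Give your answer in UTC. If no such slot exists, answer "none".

12:00

Callum in UTC: 10:00-12:45, 13:15-14:30 (add 7h to convert from UTC-7).
Clara in UTC: 10:15-14:20, 15:40-18:55 (add 7h to convert from UTC-7).
Kavya in UTC: 09:55-10:25, 12:00-14:35, 16:30-19:05 (subtract 2h to convert from UTC+2).
Callum ∩ Clara: 10:15-12:45, 13:15-14:20.
Callum ∩ Clara ∩ Kavya: 10:15-10:25, 12:00-12:45, 13:15-14:20.
Those are the intersection windows.
The first common window of at least 40 minutes is 12:00-12:45, so the earliest start is 12:00.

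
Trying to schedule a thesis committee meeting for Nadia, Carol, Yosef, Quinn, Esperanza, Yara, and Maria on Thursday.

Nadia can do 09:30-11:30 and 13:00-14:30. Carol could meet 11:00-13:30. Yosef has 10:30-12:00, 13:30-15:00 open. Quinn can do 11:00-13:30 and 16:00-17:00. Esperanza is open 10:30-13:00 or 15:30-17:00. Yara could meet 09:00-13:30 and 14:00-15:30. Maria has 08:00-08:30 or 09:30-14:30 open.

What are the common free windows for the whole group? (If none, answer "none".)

11:00-11:30

Nadia ∩ Carol: 11:00-11:30, 13:00-13:30.
Nadia ∩ Carol ∩ Yosef: 11:00-11:30.
Nadia ∩ Carol ∩ Yosef ∩ Quinn: 11:00-11:30.
Nadia ∩ Carol ∩ Yosef ∩ Quinn ∩ Esperanza: 11:00-11:30.
Nadia ∩ Carol ∩ Yosef ∩ Quinn ∩ Esperanza ∩ Yara: 11:00-11:30.
Nadia ∩ Carol ∩ Yosef ∩ Quinn ∩ Esperanza ∩ Yara ∩ Maria: 11:00-11:30.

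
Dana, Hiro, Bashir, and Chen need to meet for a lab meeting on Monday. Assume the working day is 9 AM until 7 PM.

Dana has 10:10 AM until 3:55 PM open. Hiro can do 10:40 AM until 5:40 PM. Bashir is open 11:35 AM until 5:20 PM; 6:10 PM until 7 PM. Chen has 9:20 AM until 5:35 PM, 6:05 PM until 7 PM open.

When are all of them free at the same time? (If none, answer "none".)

Dana ∩ Hiro: 10:40-15:55.
Dana ∩ Hiro ∩ Bashir: 11:35-15:55.
Dana ∩ Hiro ∩ Bashir ∩ Chen: 11:35-15:55.

11:35-15:55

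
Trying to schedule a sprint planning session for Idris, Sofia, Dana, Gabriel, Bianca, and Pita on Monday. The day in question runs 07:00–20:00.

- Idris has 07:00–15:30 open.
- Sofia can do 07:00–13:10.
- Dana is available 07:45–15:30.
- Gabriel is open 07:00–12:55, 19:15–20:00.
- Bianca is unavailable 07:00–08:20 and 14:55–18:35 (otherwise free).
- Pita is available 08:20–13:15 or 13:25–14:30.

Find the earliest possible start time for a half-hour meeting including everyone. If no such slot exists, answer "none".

08:20

Idris free: 07:00-15:30.
Sofia free: 07:00-13:10.
Dana free: 07:45-15:30.
Gabriel free: 07:00-12:55, 19:15-20:00.
Bianca free: 08:20-14:55, 18:35-20:00 (invert busy blocks within the working day).
Pita free: 08:20-13:15, 13:25-14:30.
Idris ∩ Sofia: 07:00-13:10.
Idris ∩ Sofia ∩ Dana: 07:45-13:10.
Idris ∩ Sofia ∩ Dana ∩ Gabriel: 07:45-12:55.
Idris ∩ Sofia ∩ Dana ∩ Gabriel ∩ Bianca: 08:20-12:55.
Idris ∩ Sofia ∩ Dana ∩ Gabriel ∩ Bianca ∩ Pita: 08:20-12:55.
The first common window of at least 30 minutes is 08:20-12:55, so the earliest start is 08:20.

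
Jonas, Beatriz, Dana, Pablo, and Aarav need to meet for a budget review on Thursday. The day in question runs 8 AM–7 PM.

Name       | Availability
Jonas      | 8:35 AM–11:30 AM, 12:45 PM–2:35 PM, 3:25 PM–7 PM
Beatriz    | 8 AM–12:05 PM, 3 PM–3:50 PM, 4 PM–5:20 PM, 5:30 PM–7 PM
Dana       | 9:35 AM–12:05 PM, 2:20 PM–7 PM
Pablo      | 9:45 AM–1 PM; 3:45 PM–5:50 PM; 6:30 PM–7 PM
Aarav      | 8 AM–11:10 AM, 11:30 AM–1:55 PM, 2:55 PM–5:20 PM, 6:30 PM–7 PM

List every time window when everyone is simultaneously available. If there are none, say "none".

09:45-11:10, 15:45-15:50, 16:00-17:20, 18:30-19:00

Jonas ∩ Beatriz: 08:35-11:30, 15:25-15:50, 16:00-17:20, 17:30-19:00.
Jonas ∩ Beatriz ∩ Dana: 09:35-11:30, 15:25-15:50, 16:00-17:20, 17:30-19:00.
Jonas ∩ Beatriz ∩ Dana ∩ Pablo: 09:45-11:30, 15:45-15:50, 16:00-17:20, 17:30-17:50, 18:30-19:00.
Jonas ∩ Beatriz ∩ Dana ∩ Pablo ∩ Aarav: 09:45-11:10, 15:45-15:50, 16:00-17:20, 18:30-19:00.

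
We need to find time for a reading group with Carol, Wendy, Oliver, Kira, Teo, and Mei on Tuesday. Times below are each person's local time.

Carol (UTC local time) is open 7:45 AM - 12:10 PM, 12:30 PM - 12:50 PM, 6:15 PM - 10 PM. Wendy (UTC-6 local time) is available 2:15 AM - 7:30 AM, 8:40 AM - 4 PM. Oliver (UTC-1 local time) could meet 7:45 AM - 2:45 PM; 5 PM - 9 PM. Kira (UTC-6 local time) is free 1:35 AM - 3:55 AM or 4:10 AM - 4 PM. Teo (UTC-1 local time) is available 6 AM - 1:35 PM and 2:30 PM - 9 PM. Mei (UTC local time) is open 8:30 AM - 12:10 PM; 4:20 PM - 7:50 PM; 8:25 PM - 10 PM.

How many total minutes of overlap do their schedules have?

380

Carol in UTC: 07:45-12:10, 12:30-12:50, 18:15-22:00.
Wendy in UTC: 08:15-13:30, 14:40-22:00 (add 6h to convert from UTC-6).
Oliver in UTC: 08:45-15:45, 18:00-22:00 (add 1h to convert from UTC-1).
Kira in UTC: 07:35-09:55, 10:10-22:00 (add 6h to convert from UTC-6).
Teo in UTC: 07:00-14:35, 15:30-22:00 (add 1h to convert from UTC-1).
Mei in UTC: 08:30-12:10, 16:20-19:50, 20:25-22:00.
Carol ∩ Wendy: 08:15-12:10, 12:30-12:50, 18:15-22:00.
Carol ∩ Wendy ∩ Oliver: 08:45-12:10, 12:30-12:50, 18:15-22:00.
Carol ∩ Wendy ∩ Oliver ∩ Kira: 08:45-09:55, 10:10-12:10, 12:30-12:50, 18:15-22:00.
Carol ∩ Wendy ∩ Oliver ∩ Kira ∩ Teo: 08:45-09:55, 10:10-12:10, 12:30-12:50, 18:15-22:00.
Carol ∩ Wendy ∩ Oliver ∩ Kira ∩ Teo ∩ Mei: 08:45-09:55, 10:10-12:10, 18:15-19:50, 20:25-22:00.
Summing the common windows: 70 + 120 + 95 + 95 = 380 minutes.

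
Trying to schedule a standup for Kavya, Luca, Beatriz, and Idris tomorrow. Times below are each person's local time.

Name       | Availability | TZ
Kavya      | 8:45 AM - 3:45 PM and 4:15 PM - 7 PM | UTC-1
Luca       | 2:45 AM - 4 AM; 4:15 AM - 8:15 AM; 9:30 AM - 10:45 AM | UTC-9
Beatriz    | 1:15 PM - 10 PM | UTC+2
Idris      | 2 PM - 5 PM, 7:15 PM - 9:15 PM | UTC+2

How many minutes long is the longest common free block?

Kavya in UTC: 09:45-16:45, 17:15-20:00 (add 1h to convert from UTC-1).
Luca in UTC: 11:45-13:00, 13:15-17:15, 18:30-19:45 (add 9h to convert from UTC-9).
Beatriz in UTC: 11:15-20:00 (subtract 2h to convert from UTC+2).
Idris in UTC: 12:00-15:00, 17:15-19:15 (subtract 2h to convert from UTC+2).
Kavya ∩ Luca: 11:45-13:00, 13:15-16:45, 18:30-19:45.
Kavya ∩ Luca ∩ Beatriz: 11:45-13:00, 13:15-16:45, 18:30-19:45.
Kavya ∩ Luca ∩ Beatriz ∩ Idris: 12:00-13:00, 13:15-15:00, 18:30-19:15.
So the common availability across everyone is 12:00-13:00, 13:15-15:00, 18:30-19:15.
The longest is 13:15-15:00 at 105 minutes.

105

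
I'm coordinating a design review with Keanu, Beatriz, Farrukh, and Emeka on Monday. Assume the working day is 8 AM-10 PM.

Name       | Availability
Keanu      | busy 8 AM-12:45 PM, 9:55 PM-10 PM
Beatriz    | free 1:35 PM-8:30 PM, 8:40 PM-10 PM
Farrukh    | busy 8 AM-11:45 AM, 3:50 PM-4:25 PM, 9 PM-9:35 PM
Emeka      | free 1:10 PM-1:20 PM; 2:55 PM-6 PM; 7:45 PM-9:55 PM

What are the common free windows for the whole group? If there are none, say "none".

14:55-15:50, 16:25-18:00, 19:45-20:30, 20:40-21:00, 21:35-21:55

Keanu free: 12:45-21:55 (invert busy blocks within the working day).
Beatriz free: 13:35-20:30, 20:40-22:00.
Farrukh free: 11:45-15:50, 16:25-21:00, 21:35-22:00 (invert busy blocks within the working day).
Emeka free: 13:10-13:20, 14:55-18:00, 19:45-21:55.
Keanu ∩ Beatriz: 13:35-20:30, 20:40-21:55.
Keanu ∩ Beatriz ∩ Farrukh: 13:35-15:50, 16:25-20:30, 20:40-21:00, 21:35-21:55.
Keanu ∩ Beatriz ∩ Farrukh ∩ Emeka: 14:55-15:50, 16:25-18:00, 19:45-20:30, 20:40-21:00, 21:35-21:55.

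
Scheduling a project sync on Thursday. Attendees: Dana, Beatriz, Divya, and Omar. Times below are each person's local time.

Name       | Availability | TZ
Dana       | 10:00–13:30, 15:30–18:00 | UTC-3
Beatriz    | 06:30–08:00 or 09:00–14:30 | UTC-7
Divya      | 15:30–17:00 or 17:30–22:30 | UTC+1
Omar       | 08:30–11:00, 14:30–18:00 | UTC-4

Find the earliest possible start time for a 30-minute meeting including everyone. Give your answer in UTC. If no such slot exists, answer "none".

Dana in UTC: 13:00-16:30, 18:30-21:00 (add 3h to convert from UTC-3).
Beatriz in UTC: 13:30-15:00, 16:00-21:30 (add 7h to convert from UTC-7).
Divya in UTC: 14:30-16:00, 16:30-21:30 (subtract 1h to convert from UTC+1).
Omar in UTC: 12:30-15:00, 18:30-22:00 (add 4h to convert from UTC-4).
Dana ∩ Beatriz: 13:30-15:00, 16:00-16:30, 18:30-21:00.
Dana ∩ Beatriz ∩ Divya: 14:30-15:00, 18:30-21:00.
Dana ∩ Beatriz ∩ Divya ∩ Omar: 14:30-15:00, 18:30-21:00.
Those are the intersection windows.
The first common window of at least 30 minutes is 14:30-15:00, so the earliest start is 14:30.

14:30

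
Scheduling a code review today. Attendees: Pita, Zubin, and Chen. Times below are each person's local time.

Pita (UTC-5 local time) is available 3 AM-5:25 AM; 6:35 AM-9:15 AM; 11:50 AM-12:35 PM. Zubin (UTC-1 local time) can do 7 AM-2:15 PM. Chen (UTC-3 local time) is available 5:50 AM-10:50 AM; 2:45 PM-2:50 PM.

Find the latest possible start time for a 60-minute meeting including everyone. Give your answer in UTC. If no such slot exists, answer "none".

12:50

Pita in UTC: 08:00-10:25, 11:35-14:15, 16:50-17:35 (add 5h to convert from UTC-5).
Zubin in UTC: 08:00-15:15 (add 1h to convert from UTC-1).
Chen in UTC: 08:50-13:50, 17:45-17:50 (add 3h to convert from UTC-3).
Pita ∩ Zubin: 08:00-10:25, 11:35-14:15.
Pita ∩ Zubin ∩ Chen: 08:50-10:25, 11:35-13:50.
The last common window of at least 60 minutes is 11:35-13:50; a 60-minute meeting can start as late as 12:50 and still end by 13:50.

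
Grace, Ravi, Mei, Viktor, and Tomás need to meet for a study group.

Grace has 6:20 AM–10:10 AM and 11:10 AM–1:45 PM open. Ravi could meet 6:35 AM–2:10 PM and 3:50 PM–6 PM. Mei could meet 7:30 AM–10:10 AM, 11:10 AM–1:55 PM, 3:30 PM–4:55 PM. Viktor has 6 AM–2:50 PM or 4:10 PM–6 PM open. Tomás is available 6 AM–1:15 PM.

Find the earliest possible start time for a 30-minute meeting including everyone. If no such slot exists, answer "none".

Grace ∩ Ravi: 06:35-10:10, 11:10-13:45.
Grace ∩ Ravi ∩ Mei: 07:30-10:10, 11:10-13:45.
Grace ∩ Ravi ∩ Mei ∩ Viktor: 07:30-10:10, 11:10-13:45.
Grace ∩ Ravi ∩ Mei ∩ Viktor ∩ Tomás: 07:30-10:10, 11:10-13:15.
The first common window of at least 30 minutes is 07:30-10:10, so the earliest start is 07:30.

07:30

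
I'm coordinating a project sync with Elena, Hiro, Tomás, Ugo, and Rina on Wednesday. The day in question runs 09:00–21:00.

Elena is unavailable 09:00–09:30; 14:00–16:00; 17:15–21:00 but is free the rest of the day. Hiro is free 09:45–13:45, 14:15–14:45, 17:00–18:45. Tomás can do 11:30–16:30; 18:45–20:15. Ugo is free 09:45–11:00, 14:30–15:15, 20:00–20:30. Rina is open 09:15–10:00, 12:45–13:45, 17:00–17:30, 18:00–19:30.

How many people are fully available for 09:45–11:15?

Elena free: 09:30-14:00, 16:00-17:15 (invert busy blocks within the working day).
Hiro free: 09:45-13:45, 14:15-14:45, 17:00-18:45.
Tomás free: 11:30-16:30, 18:45-20:15.
Ugo free: 09:45-11:00, 14:30-15:15, 20:00-20:30.
Rina free: 09:15-10:00, 12:45-13:45, 17:00-17:30, 18:00-19:30.
Elena and Hiro can make the full 09:45-11:15 slot — that's 2.

2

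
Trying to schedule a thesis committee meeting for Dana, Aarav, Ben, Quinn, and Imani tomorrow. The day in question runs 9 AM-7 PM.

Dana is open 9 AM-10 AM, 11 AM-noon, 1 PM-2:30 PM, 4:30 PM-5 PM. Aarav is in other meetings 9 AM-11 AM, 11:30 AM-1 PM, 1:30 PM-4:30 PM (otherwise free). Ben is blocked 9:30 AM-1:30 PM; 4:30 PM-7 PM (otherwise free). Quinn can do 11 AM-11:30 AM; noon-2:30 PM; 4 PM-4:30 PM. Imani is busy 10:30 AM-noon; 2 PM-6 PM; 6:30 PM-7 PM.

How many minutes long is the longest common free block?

Dana free: 09:00-10:00, 11:00-12:00, 13:00-14:30, 16:30-17:00.
Aarav free: 11:00-11:30, 13:00-13:30, 16:30-19:00 (invert busy blocks within the working day).
Ben free: 09:00-09:30, 13:30-16:30 (invert busy blocks within the working day).
Quinn free: 11:00-11:30, 12:00-14:30, 16:00-16:30.
Imani free: 09:00-10:30, 12:00-14:00, 18:00-18:30 (invert busy blocks within the working day).
Dana ∩ Aarav: 11:00-11:30, 13:00-13:30, 16:30-17:00.
Dana ∩ Aarav ∩ Ben: ∅.
Dana ∩ Aarav ∩ Ben ∩ Quinn: ∅.
Dana ∩ Aarav ∩ Ben ∩ Quinn ∩ Imani: ∅.
There is no time when everyone is free.
No common window exists, so the longest block is 0 minutes.

0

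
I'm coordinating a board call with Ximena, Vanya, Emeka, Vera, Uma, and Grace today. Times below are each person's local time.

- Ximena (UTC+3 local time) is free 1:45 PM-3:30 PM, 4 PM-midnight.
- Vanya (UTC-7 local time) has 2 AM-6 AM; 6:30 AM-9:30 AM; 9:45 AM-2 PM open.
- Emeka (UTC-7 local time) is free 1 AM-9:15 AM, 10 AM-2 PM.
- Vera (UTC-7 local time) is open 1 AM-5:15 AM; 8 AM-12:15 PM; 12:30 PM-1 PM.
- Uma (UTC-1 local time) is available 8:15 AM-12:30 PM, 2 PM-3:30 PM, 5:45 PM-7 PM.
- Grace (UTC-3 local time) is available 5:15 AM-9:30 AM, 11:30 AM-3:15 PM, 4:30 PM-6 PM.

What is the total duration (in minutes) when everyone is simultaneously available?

Ximena in UTC: 10:45-12:30, 13:00-21:00 (subtract 3h to convert from UTC+3).
Vanya in UTC: 09:00-13:00, 13:30-16:30, 16:45-21:00 (add 7h to convert from UTC-7).
Emeka in UTC: 08:00-16:15, 17:00-21:00 (add 7h to convert from UTC-7).
Vera in UTC: 08:00-12:15, 15:00-19:15, 19:30-20:00 (add 7h to convert from UTC-7).
Uma in UTC: 09:15-13:30, 15:00-16:30, 18:45-20:00 (add 1h to convert from UTC-1).
Grace in UTC: 08:15-12:30, 14:30-18:15, 19:30-21:00 (add 3h to convert from UTC-3).
Ximena ∩ Vanya: 10:45-12:30, 13:30-16:30, 16:45-21:00.
Ximena ∩ Vanya ∩ Emeka: 10:45-12:30, 13:30-16:15, 17:00-21:00.
Ximena ∩ Vanya ∩ Emeka ∩ Vera: 10:45-12:15, 15:00-16:15, 17:00-19:15, 19:30-20:00.
Ximena ∩ Vanya ∩ Emeka ∩ Vera ∩ Uma: 10:45-12:15, 15:00-16:15, 18:45-19:15, 19:30-20:00.
Ximena ∩ Vanya ∩ Emeka ∩ Vera ∩ Uma ∩ Grace: 10:45-12:15, 15:00-16:15, 19:30-20:00.
Summing the common windows: 90 + 75 + 30 = 195 minutes.

195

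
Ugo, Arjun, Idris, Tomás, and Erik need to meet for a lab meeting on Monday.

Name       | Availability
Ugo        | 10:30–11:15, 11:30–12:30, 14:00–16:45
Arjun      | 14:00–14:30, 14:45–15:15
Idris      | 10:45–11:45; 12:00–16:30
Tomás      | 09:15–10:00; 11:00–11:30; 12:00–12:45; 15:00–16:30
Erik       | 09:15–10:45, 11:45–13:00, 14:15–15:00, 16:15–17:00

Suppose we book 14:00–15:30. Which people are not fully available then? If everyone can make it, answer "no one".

Ugo: free for 14:00-15:30. Arjun: not fully free for 14:00-15:30. Idris: free for 14:00-15:30. Tomás: not fully free for 14:00-15:30. Erik: not fully free for 14:00-15:30.

Arjun, Erik, Tomás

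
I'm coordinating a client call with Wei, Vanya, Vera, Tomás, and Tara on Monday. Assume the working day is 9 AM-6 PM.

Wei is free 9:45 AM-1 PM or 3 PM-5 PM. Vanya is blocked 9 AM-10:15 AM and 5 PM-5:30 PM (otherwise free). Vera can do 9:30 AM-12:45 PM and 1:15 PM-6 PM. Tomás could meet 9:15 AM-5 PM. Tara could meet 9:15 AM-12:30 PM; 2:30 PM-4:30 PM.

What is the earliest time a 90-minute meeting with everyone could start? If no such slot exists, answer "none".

Wei free: 09:45-13:00, 15:00-17:00.
Vanya free: 10:15-17:00, 17:30-18:00 (invert busy blocks within the working day).
Vera free: 09:30-12:45, 13:15-18:00.
Tomás free: 09:15-17:00.
Tara free: 09:15-12:30, 14:30-16:30.
Wei ∩ Vanya: 10:15-13:00, 15:00-17:00.
Wei ∩ Vanya ∩ Vera: 10:15-12:45, 15:00-17:00.
Wei ∩ Vanya ∩ Vera ∩ Tomás: 10:15-12:45, 15:00-17:00.
Wei ∩ Vanya ∩ Vera ∩ Tomás ∩ Tara: 10:15-12:30, 15:00-16:30.
The first common window of at least 90 minutes is 10:15-12:30, so the earliest start is 10:15.

10:15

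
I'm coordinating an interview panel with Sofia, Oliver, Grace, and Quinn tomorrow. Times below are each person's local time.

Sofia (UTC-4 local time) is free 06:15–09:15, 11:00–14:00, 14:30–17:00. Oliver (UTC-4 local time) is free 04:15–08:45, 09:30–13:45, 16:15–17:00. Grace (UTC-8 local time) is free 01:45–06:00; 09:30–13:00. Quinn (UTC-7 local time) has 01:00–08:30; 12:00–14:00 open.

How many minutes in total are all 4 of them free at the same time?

195

Sofia in UTC: 10:15-13:15, 15:00-18:00, 18:30-21:00 (add 4h to convert from UTC-4).
Oliver in UTC: 08:15-12:45, 13:30-17:45, 20:15-21:00 (add 4h to convert from UTC-4).
Grace in UTC: 09:45-14:00, 17:30-21:00 (add 8h to convert from UTC-8).
Quinn in UTC: 08:00-15:30, 19:00-21:00 (add 7h to convert from UTC-7).
Sofia ∩ Oliver: 10:15-12:45, 15:00-17:45, 20:15-21:00.
Sofia ∩ Oliver ∩ Grace: 10:15-12:45, 17:30-17:45, 20:15-21:00.
Sofia ∩ Oliver ∩ Grace ∩ Quinn: 10:15-12:45, 20:15-21:00.
Summing the common windows: 150 + 45 = 195 minutes.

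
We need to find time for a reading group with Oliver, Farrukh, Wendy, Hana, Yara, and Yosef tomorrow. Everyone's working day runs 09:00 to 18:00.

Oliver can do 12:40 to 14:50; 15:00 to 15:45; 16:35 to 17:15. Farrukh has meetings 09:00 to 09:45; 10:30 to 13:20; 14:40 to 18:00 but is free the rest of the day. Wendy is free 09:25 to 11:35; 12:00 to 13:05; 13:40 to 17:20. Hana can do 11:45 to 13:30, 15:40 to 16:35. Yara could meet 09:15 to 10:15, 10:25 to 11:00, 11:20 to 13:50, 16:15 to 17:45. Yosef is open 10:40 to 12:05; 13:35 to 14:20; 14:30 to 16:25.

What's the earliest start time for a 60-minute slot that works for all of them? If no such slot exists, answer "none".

none

Oliver free: 12:40-14:50, 15:00-15:45, 16:35-17:15.
Farrukh free: 09:45-10:30, 13:20-14:40 (invert busy blocks within the working day).
Wendy free: 09:25-11:35, 12:00-13:05, 13:40-17:20.
Hana free: 11:45-13:30, 15:40-16:35.
Yara free: 09:15-10:15, 10:25-11:00, 11:20-13:50, 16:15-17:45.
Yosef free: 10:40-12:05, 13:35-14:20, 14:30-16:25.
Oliver ∩ Farrukh: 13:20-14:40.
Oliver ∩ Farrukh ∩ Wendy: 13:40-14:40.
Oliver ∩ Farrukh ∩ Wendy ∩ Hana: ∅.
Oliver ∩ Farrukh ∩ Wendy ∩ Hana ∩ Yara: ∅.
Oliver ∩ Farrukh ∩ Wendy ∩ Hana ∩ Yara ∩ Yosef: ∅.
There is no time when everyone is free.
No common window is at least 60 minutes long.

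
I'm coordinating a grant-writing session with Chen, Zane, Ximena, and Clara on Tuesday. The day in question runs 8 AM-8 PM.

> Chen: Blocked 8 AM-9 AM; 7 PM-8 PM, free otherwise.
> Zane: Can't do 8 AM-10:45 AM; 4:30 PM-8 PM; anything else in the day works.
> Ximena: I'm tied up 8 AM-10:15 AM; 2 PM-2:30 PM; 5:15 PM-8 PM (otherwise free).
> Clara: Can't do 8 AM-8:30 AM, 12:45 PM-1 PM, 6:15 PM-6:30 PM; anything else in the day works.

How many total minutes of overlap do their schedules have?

Chen free: 09:00-19:00 (invert busy blocks within the working day).
Zane free: 10:45-16:30 (invert busy blocks within the working day).
Ximena free: 10:15-14:00, 14:30-17:15 (invert busy blocks within the working day).
Clara free: 08:30-12:45, 13:00-18:15, 18:30-20:00 (invert busy blocks within the working day).
Chen ∩ Zane: 10:45-16:30.
Chen ∩ Zane ∩ Ximena: 10:45-14:00, 14:30-16:30.
Chen ∩ Zane ∩ Ximena ∩ Clara: 10:45-12:45, 13:00-14:00, 14:30-16:30.
Summing the common windows: 120 + 60 + 120 = 300 minutes.

300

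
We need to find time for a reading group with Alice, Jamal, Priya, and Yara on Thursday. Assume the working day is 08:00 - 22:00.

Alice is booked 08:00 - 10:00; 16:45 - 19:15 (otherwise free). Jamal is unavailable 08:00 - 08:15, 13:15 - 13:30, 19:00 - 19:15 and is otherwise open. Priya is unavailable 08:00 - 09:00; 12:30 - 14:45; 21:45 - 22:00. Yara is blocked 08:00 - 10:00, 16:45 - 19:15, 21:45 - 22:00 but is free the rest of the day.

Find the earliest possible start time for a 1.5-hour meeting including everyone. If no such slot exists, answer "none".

Alice free: 10:00-16:45, 19:15-22:00 (invert busy blocks within the working day).
Jamal free: 08:15-13:15, 13:30-19:00, 19:15-22:00 (invert busy blocks within the working day).
Priya free: 09:00-12:30, 14:45-21:45 (invert busy blocks within the working day).
Yara free: 10:00-16:45, 19:15-21:45 (invert busy blocks within the working day).
Alice ∩ Jamal: 10:00-13:15, 13:30-16:45, 19:15-22:00.
Alice ∩ Jamal ∩ Priya: 10:00-12:30, 14:45-16:45, 19:15-21:45.
Alice ∩ Jamal ∩ Priya ∩ Yara: 10:00-12:30, 14:45-16:45, 19:15-21:45.
Those are the intersection windows.
The first common window of at least 90 minutes is 10:00-12:30, so the earliest start is 10:00.

10:00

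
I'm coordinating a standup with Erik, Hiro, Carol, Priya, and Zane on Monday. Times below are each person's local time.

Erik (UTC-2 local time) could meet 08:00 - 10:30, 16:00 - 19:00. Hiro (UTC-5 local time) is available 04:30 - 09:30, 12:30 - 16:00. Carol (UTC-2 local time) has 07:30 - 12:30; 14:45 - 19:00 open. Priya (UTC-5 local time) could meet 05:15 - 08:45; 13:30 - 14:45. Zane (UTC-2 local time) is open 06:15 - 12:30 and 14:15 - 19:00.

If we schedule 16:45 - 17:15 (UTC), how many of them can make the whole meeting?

Erik in UTC: 10:00-12:30, 18:00-21:00 (add 2h to convert from UTC-2).
Hiro in UTC: 09:30-14:30, 17:30-21:00 (add 5h to convert from UTC-5).
Carol in UTC: 09:30-14:30, 16:45-21:00 (add 2h to convert from UTC-2).
Priya in UTC: 10:15-13:45, 18:30-19:45 (add 5h to convert from UTC-5).
Zane in UTC: 08:15-14:30, 16:15-21:00 (add 2h to convert from UTC-2).
Carol and Zane can make the full 16:45-17:15 slot — that's 2.

2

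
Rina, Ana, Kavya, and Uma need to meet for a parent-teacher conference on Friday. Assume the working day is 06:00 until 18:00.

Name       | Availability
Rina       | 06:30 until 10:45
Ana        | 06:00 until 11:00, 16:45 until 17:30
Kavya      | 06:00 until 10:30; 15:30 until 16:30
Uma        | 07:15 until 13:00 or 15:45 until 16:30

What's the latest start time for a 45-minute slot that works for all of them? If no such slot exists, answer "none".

Rina ∩ Ana: 06:30-10:45.
Rina ∩ Ana ∩ Kavya: 06:30-10:30.
Rina ∩ Ana ∩ Kavya ∩ Uma: 07:15-10:30.
The last common window of at least 45 minutes is 07:15-10:30; a 45-minute meeting can start as late as 09:45 and still end by 10:30.

09:45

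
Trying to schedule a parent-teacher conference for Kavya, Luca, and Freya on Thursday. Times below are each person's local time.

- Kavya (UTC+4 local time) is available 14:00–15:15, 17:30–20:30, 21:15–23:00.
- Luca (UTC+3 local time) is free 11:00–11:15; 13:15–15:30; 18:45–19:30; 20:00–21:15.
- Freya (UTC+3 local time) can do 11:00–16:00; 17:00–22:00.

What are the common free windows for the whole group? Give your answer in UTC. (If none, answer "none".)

10:15-11:15, 15:45-16:30, 17:15-18:15

Kavya in UTC: 10:00-11:15, 13:30-16:30, 17:15-19:00 (subtract 4h to convert from UTC+4).
Luca in UTC: 08:00-08:15, 10:15-12:30, 15:45-16:30, 17:00-18:15 (subtract 3h to convert from UTC+3).
Freya in UTC: 08:00-13:00, 14:00-19:00 (subtract 3h to convert from UTC+3).
Kavya ∩ Luca: 10:15-11:15, 15:45-16:30, 17:15-18:15.
Kavya ∩ Luca ∩ Freya: 10:15-11:15, 15:45-16:30, 17:15-18:15.
Those are the intersection windows.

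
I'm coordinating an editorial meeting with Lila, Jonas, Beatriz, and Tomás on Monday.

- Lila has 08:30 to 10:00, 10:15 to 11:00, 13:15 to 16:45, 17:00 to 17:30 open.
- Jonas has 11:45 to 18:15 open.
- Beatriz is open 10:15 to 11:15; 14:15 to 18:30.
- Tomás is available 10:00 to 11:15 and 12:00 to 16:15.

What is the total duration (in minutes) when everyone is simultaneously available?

Lila ∩ Jonas: 13:15-16:45, 17:00-17:30.
Lila ∩ Jonas ∩ Beatriz: 14:15-16:45, 17:00-17:30.
Lila ∩ Jonas ∩ Beatriz ∩ Tomás: 14:15-16:15.
So the common availability across everyone is 14:15-16:15.
That's a single block of 120 minutes.

120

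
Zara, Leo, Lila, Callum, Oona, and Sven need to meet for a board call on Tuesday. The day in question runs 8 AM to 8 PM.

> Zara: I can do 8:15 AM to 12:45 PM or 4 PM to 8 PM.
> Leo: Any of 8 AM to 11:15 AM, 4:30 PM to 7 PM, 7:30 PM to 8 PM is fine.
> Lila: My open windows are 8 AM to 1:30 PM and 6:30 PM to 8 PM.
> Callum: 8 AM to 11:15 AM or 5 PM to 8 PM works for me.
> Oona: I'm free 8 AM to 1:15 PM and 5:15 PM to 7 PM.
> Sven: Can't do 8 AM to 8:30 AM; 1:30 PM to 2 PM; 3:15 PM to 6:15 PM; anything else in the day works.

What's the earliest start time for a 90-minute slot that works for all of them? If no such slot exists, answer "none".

08:30

Zara free: 08:15-12:45, 16:00-20:00.
Leo free: 08:00-11:15, 16:30-19:00, 19:30-20:00.
Lila free: 08:00-13:30, 18:30-20:00.
Callum free: 08:00-11:15, 17:00-20:00.
Oona free: 08:00-13:15, 17:15-19:00.
Sven free: 08:30-13:30, 14:00-15:15, 18:15-20:00 (invert busy blocks within the working day).
Zara ∩ Leo: 08:15-11:15, 16:30-19:00, 19:30-20:00.
Zara ∩ Leo ∩ Lila: 08:15-11:15, 18:30-19:00, 19:30-20:00.
Zara ∩ Leo ∩ Lila ∩ Callum: 08:15-11:15, 18:30-19:00, 19:30-20:00.
Zara ∩ Leo ∩ Lila ∩ Callum ∩ Oona: 08:15-11:15, 18:30-19:00.
Zara ∩ Leo ∩ Lila ∩ Callum ∩ Oona ∩ Sven: 08:30-11:15, 18:30-19:00.
The first common window of at least 90 minutes is 08:30-11:15, so the earliest start is 08:30.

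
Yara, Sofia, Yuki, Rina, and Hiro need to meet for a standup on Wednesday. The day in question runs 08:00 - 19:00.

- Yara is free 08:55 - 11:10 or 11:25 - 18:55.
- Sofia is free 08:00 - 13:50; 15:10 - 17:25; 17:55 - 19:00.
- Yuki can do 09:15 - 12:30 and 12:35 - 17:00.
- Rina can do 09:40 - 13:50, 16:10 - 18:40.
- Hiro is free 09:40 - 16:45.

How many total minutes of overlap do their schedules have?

Yara ∩ Sofia: 08:55-11:10, 11:25-13:50, 15:10-17:25, 17:55-18:55.
Yara ∩ Sofia ∩ Yuki: 09:15-11:10, 11:25-12:30, 12:35-13:50, 15:10-17:00.
Yara ∩ Sofia ∩ Yuki ∩ Rina: 09:40-11:10, 11:25-12:30, 12:35-13:50, 16:10-17:00.
Yara ∩ Sofia ∩ Yuki ∩ Rina ∩ Hiro: 09:40-11:10, 11:25-12:30, 12:35-13:50, 16:10-16:45.
Those are the intersection windows.
Summing the common windows: 90 + 65 + 75 + 35 = 265 minutes.

265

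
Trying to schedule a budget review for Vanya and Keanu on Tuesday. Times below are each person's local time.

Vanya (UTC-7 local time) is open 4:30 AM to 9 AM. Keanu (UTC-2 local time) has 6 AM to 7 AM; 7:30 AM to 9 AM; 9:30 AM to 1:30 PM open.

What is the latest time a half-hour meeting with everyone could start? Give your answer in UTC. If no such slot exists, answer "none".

15:00

Vanya in UTC: 11:30-16:00 (add 7h to convert from UTC-7).
Keanu in UTC: 08:00-09:00, 09:30-11:00, 11:30-15:30 (add 2h to convert from UTC-2).
Vanya ∩ Keanu: 11:30-15:30.
The last common window of at least 30 minutes is 11:30-15:30; a 30-minute meeting can start as late as 15:00 and still end by 15:30.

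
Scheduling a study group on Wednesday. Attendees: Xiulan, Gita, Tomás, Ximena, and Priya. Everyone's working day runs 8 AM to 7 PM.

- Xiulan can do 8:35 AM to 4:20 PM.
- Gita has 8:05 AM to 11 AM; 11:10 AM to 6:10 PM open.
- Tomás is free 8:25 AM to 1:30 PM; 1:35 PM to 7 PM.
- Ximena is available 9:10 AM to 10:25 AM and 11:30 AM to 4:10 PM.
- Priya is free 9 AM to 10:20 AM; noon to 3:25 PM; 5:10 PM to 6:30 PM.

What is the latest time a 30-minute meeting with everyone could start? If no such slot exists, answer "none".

Xiulan ∩ Gita: 08:35-11:00, 11:10-16:20.
Xiulan ∩ Gita ∩ Tomás: 08:35-11:00, 11:10-13:30, 13:35-16:20.
Xiulan ∩ Gita ∩ Tomás ∩ Ximena: 09:10-10:25, 11:30-13:30, 13:35-16:10.
Xiulan ∩ Gita ∩ Tomás ∩ Ximena ∩ Priya: 09:10-10:20, 12:00-13:30, 13:35-15:25.
So the common availability across everyone is 09:10-10:20, 12:00-13:30, 13:35-15:25.
The last common window of at least 30 minutes is 13:35-15:25; a 30-minute meeting can start as late as 14:55 and still end by 15:25.

14:55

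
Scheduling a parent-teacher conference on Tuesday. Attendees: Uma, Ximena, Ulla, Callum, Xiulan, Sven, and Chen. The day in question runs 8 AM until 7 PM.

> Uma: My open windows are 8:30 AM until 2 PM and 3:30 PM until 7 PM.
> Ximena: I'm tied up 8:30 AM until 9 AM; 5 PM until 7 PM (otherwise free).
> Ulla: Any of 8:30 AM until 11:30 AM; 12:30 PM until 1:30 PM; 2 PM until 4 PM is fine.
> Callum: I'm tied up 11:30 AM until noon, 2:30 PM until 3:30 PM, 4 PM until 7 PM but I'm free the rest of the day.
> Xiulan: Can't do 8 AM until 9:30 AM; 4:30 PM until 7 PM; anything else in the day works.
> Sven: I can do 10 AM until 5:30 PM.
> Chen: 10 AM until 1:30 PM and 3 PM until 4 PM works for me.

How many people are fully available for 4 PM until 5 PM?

Uma free: 08:30-14:00, 15:30-19:00.
Ximena free: 08:00-08:30, 09:00-17:00 (invert busy blocks within the working day).
Ulla free: 08:30-11:30, 12:30-13:30, 14:00-16:00.
Callum free: 08:00-11:30, 12:00-14:30, 15:30-16:00 (invert busy blocks within the working day).
Xiulan free: 09:30-16:30 (invert busy blocks within the working day).
Sven free: 10:00-17:30.
Chen free: 10:00-13:30, 15:00-16:00.
Uma, Ximena, and Sven can make the full 16:00-17:00 slot — that's 3.

3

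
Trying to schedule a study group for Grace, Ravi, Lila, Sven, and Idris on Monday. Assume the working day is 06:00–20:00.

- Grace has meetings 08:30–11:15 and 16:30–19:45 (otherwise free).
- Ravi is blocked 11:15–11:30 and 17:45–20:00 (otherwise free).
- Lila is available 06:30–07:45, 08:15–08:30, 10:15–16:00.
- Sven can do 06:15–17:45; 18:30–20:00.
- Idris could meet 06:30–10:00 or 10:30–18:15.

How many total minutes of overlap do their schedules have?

360

Grace free: 06:00-08:30, 11:15-16:30, 19:45-20:00 (invert busy blocks within the working day).
Ravi free: 06:00-11:15, 11:30-17:45 (invert busy blocks within the working day).
Lila free: 06:30-07:45, 08:15-08:30, 10:15-16:00.
Sven free: 06:15-17:45, 18:30-20:00.
Idris free: 06:30-10:00, 10:30-18:15.
Grace ∩ Ravi: 06:00-08:30, 11:30-16:30.
Grace ∩ Ravi ∩ Lila: 06:30-07:45, 08:15-08:30, 11:30-16:00.
Grace ∩ Ravi ∩ Lila ∩ Sven: 06:30-07:45, 08:15-08:30, 11:30-16:00.
Grace ∩ Ravi ∩ Lila ∩ Sven ∩ Idris: 06:30-07:45, 08:15-08:30, 11:30-16:00.
Those are the intersection windows.
Summing the common windows: 75 + 15 + 270 = 360 minutes.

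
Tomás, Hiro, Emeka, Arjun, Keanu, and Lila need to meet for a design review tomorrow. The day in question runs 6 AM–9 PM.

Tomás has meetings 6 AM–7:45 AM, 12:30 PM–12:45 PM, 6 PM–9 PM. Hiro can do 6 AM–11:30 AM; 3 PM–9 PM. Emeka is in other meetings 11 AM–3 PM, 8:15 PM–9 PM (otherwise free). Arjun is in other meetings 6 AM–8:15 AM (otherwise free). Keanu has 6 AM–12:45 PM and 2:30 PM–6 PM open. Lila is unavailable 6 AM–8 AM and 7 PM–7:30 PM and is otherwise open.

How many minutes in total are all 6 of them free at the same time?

Tomás free: 07:45-12:30, 12:45-18:00 (invert busy blocks within the working day).
Hiro free: 06:00-11:30, 15:00-21:00.
Emeka free: 06:00-11:00, 15:00-20:15 (invert busy blocks within the working day).
Arjun free: 08:15-21:00 (invert busy blocks within the working day).
Keanu free: 06:00-12:45, 14:30-18:00.
Lila free: 08:00-19:00, 19:30-21:00 (invert busy blocks within the working day).
Tomás ∩ Hiro: 07:45-11:30, 15:00-18:00.
Tomás ∩ Hiro ∩ Emeka: 07:45-11:00, 15:00-18:00.
Tomás ∩ Hiro ∩ Emeka ∩ Arjun: 08:15-11:00, 15:00-18:00.
Tomás ∩ Hiro ∩ Emeka ∩ Arjun ∩ Keanu: 08:15-11:00, 15:00-18:00.
Tomás ∩ Hiro ∩ Emeka ∩ Arjun ∩ Keanu ∩ Lila: 08:15-11:00, 15:00-18:00.
Summing the common windows: 165 + 180 = 345 minutes.

345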